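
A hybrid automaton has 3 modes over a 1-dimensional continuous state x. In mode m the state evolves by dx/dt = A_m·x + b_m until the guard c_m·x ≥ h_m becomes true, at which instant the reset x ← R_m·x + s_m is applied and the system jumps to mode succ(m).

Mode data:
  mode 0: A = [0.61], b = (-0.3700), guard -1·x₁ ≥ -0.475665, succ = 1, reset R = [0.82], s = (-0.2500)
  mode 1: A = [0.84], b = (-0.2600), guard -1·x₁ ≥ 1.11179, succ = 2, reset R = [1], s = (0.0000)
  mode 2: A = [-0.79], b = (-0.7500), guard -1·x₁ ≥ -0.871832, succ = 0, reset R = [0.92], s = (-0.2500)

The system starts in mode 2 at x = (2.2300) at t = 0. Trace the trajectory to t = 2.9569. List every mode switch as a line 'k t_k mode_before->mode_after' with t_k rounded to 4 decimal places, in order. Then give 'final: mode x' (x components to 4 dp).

Mode 2: guard c·x = -0.8718 hit at Δt = 0.7053 (t = 0.7053), x⁻ = (0.8718) → reset → x⁺ = (0.5521), jump to mode 0
Mode 0: guard c·x = -0.4757 hit at Δt = 1.4372 (t = 2.1425), x⁻ = (0.4757) → reset → x⁺ = (0.1400), jump to mode 1
Mode 1: flow for 0.8144 to horizon, guard not reached → x = (-0.0264)

1 0.7053 2->0
2 2.1425 0->1
final: 1 -0.0264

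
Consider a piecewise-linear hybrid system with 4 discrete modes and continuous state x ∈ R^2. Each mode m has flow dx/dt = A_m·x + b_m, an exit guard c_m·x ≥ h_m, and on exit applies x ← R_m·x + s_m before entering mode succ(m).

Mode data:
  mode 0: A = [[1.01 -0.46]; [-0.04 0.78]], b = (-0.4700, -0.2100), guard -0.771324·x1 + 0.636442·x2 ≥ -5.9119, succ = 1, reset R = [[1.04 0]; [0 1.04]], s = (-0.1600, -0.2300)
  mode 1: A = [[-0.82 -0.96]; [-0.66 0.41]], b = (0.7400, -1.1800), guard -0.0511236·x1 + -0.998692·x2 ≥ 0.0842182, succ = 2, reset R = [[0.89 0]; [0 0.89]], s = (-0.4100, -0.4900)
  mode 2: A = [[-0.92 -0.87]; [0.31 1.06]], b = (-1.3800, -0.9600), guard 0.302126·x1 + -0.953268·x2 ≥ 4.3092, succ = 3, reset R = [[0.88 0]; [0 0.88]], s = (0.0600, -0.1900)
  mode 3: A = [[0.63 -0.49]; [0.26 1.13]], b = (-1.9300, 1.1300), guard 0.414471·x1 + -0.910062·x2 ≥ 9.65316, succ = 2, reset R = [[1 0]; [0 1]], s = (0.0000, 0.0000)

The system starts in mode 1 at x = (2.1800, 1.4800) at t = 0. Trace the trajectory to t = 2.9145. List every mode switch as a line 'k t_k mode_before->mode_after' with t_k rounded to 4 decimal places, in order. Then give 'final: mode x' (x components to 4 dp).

Mode 1: guard c·x = 0.0842 hit at Δt = 0.8502 (t = 0.8502), x⁻ = (1.1999, -0.1458) → reset → x⁺ = (0.6579, -0.6197), jump to mode 2
Mode 2: guard c·x = 4.3092 hit at Δt = 1.2080 (t = 2.0582), x⁻ = (0.7365, -4.2870) → reset → x⁺ = (0.7081, -3.9626), jump to mode 3
Mode 3: flow for 0.8563 to horizon, guard not reached → x = (2.1670, -8.3787)

1 0.8502 1->2
2 2.0582 2->3
final: 3 2.1670 -8.3787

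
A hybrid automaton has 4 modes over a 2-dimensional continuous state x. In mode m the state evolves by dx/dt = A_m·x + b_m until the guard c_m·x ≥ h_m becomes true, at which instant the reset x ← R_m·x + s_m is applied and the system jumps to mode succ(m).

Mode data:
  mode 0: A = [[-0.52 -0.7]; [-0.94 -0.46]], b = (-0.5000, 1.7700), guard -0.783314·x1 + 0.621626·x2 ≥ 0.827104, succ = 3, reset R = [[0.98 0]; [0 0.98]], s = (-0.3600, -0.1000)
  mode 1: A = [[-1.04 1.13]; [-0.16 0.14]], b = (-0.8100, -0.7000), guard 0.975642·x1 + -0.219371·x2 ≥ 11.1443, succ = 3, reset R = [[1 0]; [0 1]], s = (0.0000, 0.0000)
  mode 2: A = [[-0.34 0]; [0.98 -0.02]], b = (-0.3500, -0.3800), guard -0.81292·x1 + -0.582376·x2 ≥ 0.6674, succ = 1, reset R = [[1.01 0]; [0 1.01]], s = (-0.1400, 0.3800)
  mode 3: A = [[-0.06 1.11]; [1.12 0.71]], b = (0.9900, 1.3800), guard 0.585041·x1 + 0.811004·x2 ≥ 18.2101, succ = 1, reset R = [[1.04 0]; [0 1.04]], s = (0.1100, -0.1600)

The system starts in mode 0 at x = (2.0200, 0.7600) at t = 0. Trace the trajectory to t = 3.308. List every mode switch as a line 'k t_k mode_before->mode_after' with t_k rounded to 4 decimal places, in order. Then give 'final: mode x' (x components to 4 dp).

1 1.2447 0->3
2 2.7829 3->1
final: 1 12.9633 15.1940

Mode 0: guard c·x = 0.8271 hit at Δt = 1.2447 (t = 1.2447), x⁻ = (0.0084, 1.3411) → reset → x⁺ = (-0.3518, 1.2143), jump to mode 3
Mode 3: guard c·x = 18.2101 hit at Δt = 1.5382 (t = 2.7829), x⁻ = (10.3278, 15.0035) → reset → x⁺ = (10.8509, 15.4437), jump to mode 1
Mode 1: flow for 0.5251 to horizon, guard not reached → x = (12.9633, 15.1940)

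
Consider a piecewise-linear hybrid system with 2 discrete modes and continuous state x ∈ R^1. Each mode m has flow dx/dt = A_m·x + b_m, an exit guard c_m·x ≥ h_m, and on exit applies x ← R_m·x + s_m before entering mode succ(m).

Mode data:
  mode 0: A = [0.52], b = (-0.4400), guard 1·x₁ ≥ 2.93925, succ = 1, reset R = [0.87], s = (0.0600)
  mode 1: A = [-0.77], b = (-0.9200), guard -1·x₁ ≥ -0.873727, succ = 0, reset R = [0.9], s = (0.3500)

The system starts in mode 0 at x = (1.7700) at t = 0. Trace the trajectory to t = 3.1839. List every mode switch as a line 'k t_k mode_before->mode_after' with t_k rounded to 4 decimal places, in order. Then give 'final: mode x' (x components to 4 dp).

Mode 0: guard c·x = 2.9392 hit at Δt = 1.5728 (t = 1.5728), x⁻ = (2.9393) → reset → x⁺ = (2.6171), jump to mode 1
Mode 1: guard c·x = -0.8737 hit at Δt = 0.7939 (t = 2.3667), x⁻ = (0.8737) → reset → x⁺ = (1.1364), jump to mode 0
Mode 0: flow for 0.8172 to horizon, guard not reached → x = (1.2900)

1 1.5728 0->1
2 2.3667 1->0
final: 0 1.2900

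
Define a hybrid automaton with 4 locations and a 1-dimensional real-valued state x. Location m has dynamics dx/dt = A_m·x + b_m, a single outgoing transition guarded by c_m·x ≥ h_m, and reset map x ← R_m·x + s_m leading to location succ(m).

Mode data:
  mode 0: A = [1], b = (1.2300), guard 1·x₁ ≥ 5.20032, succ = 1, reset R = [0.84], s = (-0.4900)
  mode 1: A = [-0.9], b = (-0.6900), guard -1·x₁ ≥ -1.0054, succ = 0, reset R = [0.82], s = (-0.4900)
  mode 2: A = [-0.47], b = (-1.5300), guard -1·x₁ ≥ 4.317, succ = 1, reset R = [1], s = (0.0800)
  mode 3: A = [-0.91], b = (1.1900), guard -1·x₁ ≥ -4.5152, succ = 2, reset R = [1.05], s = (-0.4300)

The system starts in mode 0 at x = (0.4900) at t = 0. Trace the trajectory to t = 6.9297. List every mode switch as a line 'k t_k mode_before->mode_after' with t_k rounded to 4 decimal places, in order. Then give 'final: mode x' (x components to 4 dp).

1 1.3187 0->1
2 2.3894 1->0
3 3.8029 0->1
4 4.8736 1->0
5 6.2871 0->1
final: 1 1.8384

Mode 0: guard c·x = 5.2003 hit at Δt = 1.3187 (t = 1.3187), x⁻ = (5.2003) → reset → x⁺ = (3.8783), jump to mode 1
Mode 1: guard c·x = -1.0054 hit at Δt = 1.0707 (t = 2.3894), x⁻ = (1.0054) → reset → x⁺ = (0.3344), jump to mode 0
Mode 0: guard c·x = 5.2003 hit at Δt = 1.4135 (t = 3.8029), x⁻ = (5.2003) → reset → x⁺ = (3.8783), jump to mode 1
Mode 1: guard c·x = -1.0054 hit at Δt = 1.0707 (t = 4.8736), x⁻ = (1.0054) → reset → x⁺ = (0.3344), jump to mode 0
Mode 0: guard c·x = 5.2003 hit at Δt = 1.4135 (t = 6.2871), x⁻ = (5.2003) → reset → x⁺ = (3.8783), jump to mode 1
Mode 1: flow for 0.6426 to horizon, guard not reached → x = (1.8384)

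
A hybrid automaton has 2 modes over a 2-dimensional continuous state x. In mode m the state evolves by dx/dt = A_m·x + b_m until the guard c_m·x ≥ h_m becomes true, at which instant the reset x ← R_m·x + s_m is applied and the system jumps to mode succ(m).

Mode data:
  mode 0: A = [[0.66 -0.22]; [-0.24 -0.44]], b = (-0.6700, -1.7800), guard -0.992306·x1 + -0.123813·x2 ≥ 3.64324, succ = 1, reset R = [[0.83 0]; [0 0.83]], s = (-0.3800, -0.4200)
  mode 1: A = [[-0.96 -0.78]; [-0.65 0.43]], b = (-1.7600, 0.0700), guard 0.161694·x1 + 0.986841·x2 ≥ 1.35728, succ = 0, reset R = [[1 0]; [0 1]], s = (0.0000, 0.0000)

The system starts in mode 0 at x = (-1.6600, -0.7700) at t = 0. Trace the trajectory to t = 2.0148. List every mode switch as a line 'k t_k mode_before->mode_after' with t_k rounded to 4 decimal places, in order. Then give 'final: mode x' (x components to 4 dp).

1 0.8876 0->1
final: 1 -1.9496 -0.1264

Mode 0: guard c·x = 3.6432 hit at Δt = 0.8876 (t = 0.8876), x⁻ = (-3.4996, -1.3775) → reset → x⁺ = (-3.2847, -1.5634), jump to mode 1
Mode 1: flow for 1.1272 to horizon, guard not reached → x = (-1.9496, -0.1264)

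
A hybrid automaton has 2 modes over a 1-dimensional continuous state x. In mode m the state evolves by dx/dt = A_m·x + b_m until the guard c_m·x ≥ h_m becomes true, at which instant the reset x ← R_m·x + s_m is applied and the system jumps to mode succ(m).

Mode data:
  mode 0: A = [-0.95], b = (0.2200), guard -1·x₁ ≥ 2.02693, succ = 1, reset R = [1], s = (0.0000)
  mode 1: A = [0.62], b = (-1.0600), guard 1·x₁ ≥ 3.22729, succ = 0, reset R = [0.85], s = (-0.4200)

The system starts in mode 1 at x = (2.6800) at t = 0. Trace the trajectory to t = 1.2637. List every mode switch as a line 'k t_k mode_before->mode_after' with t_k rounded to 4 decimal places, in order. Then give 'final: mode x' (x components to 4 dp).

1 0.7214 1->0
final: 0 1.4811

Mode 1: guard c·x = 3.2273 hit at Δt = 0.7214 (t = 0.7214), x⁻ = (3.2273) → reset → x⁺ = (2.3232), jump to mode 0
Mode 0: flow for 0.5423 to horizon, guard not reached → x = (1.4811)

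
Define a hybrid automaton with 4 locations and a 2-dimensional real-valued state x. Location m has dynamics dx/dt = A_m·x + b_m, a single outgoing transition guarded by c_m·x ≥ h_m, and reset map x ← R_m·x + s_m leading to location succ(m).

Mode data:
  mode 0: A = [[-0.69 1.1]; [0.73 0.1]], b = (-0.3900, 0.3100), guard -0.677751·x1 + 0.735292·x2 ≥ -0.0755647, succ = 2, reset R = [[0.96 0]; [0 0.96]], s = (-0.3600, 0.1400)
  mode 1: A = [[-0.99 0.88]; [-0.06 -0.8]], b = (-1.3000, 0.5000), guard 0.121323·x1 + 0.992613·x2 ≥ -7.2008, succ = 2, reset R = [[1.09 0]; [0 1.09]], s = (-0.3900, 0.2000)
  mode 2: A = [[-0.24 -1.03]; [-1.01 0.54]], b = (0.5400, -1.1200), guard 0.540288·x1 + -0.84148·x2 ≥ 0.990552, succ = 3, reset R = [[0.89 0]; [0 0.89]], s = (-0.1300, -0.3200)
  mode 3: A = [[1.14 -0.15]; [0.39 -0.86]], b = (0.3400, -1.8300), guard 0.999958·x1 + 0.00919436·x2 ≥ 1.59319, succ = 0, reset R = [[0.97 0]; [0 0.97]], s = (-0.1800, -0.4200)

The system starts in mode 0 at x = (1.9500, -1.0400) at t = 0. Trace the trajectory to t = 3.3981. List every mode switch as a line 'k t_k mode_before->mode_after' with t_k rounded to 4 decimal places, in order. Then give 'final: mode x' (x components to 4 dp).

1 1.2856 0->2
2 2.1070 2->3
3 2.9908 3->0
final: 0 0.2685 -1.5084

Mode 0: guard c·x = -0.0756 hit at Δt = 1.2856 (t = 1.2856), x⁻ = (0.2096, 0.0905) → reset → x⁺ = (-0.1587, 0.2268), jump to mode 2
Mode 2: guard c·x = 0.9906 hit at Δt = 0.8214 (t = 2.1070), x⁻ = (0.4711, -0.8747) → reset → x⁺ = (0.2893, -1.0985), jump to mode 3
Mode 3: guard c·x = 1.5932 hit at Δt = 0.8838 (t = 2.9908), x⁻ = (1.6064, -1.4249) → reset → x⁺ = (1.3782, -1.8022), jump to mode 0
Mode 0: flow for 0.4073 to horizon, guard not reached → x = (0.2685, -1.5084)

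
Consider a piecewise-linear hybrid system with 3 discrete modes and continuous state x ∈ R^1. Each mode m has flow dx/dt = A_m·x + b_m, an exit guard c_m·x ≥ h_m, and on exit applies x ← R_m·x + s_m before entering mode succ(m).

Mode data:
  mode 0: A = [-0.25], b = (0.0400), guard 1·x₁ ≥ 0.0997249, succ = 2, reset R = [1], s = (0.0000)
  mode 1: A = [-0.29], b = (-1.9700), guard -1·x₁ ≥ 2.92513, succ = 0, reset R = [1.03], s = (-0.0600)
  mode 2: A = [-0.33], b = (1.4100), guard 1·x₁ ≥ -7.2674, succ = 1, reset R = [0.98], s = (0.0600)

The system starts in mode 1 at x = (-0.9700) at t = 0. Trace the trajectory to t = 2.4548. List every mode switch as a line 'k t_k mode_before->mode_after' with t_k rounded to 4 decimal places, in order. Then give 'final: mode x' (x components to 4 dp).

1 1.4107 1->0
final: 0 -2.3302

Mode 1: guard c·x = 2.9251 hit at Δt = 1.4107 (t = 1.4107), x⁻ = (-2.9251) → reset → x⁺ = (-3.0729), jump to mode 0
Mode 0: flow for 1.0441 to horizon, guard not reached → x = (-2.3302)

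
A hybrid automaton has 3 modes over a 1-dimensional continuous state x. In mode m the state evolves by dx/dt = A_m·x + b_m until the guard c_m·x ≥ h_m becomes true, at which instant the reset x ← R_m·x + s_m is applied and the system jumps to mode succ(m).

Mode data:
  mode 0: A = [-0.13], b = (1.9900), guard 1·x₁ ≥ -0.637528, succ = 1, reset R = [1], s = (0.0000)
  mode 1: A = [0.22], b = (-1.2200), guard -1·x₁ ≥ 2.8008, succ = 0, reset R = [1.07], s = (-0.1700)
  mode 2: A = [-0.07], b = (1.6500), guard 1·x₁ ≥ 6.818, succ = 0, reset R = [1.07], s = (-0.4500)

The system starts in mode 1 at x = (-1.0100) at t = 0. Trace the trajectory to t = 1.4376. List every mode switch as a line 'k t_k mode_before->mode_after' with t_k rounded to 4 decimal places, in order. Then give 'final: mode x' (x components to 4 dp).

Mode 1: guard c·x = 2.8008 hit at Δt = 1.0978 (t = 1.0978), x⁻ = (-2.8008) → reset → x⁺ = (-3.1669), jump to mode 0
Mode 0: flow for 0.3398 to horizon, guard not reached → x = (-2.3685)

1 1.0978 1->0
final: 0 -2.3685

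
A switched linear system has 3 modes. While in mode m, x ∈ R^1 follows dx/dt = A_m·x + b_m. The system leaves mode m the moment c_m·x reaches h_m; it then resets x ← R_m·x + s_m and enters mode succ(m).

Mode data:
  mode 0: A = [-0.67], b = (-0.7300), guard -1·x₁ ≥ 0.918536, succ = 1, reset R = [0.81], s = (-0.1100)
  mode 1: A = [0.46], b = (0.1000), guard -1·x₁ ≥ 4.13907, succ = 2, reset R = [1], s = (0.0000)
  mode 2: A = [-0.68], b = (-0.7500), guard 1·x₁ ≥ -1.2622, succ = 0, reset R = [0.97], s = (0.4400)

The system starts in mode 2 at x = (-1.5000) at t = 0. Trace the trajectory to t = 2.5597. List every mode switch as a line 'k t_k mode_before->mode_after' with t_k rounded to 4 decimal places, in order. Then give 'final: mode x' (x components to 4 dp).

1 1.3435 2->0
2 2.2080 0->1
final: 1 -0.9658

Mode 2: guard c·x = -1.2622 hit at Δt = 1.3435 (t = 1.3435), x⁻ = (-1.2622) → reset → x⁺ = (-0.7843), jump to mode 0
Mode 0: guard c·x = 0.9185 hit at Δt = 0.8646 (t = 2.2080), x⁻ = (-0.9185) → reset → x⁺ = (-0.8540), jump to mode 1
Mode 1: flow for 0.3517 to horizon, guard not reached → x = (-0.9658)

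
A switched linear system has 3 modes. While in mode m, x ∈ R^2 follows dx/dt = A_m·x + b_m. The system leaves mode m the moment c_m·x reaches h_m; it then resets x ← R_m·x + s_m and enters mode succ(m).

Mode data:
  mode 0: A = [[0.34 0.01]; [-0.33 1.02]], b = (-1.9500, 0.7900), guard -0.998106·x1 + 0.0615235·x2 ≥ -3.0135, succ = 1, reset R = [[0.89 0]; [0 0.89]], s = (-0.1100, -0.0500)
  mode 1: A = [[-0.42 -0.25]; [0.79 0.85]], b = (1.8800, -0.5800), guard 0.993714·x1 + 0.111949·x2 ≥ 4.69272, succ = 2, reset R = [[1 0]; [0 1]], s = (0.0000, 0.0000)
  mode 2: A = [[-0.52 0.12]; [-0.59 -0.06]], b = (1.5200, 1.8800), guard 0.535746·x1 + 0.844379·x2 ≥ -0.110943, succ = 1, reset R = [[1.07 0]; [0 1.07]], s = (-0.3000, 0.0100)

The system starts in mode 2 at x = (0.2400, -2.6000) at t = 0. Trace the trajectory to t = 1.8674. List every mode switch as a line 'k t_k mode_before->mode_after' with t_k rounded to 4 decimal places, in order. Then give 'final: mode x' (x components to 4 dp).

Mode 2: guard c·x = -0.1109 hit at Δt = 1.0996 (t = 1.0996), x⁻ = (1.2458, -0.9218) → reset → x⁺ = (1.0330, -0.9764), jump to mode 1
Mode 1: flow for 0.7678 to horizon, guard not reached → x = (2.1662, -1.1638)

1 1.0996 2->1
final: 1 2.1662 -1.1638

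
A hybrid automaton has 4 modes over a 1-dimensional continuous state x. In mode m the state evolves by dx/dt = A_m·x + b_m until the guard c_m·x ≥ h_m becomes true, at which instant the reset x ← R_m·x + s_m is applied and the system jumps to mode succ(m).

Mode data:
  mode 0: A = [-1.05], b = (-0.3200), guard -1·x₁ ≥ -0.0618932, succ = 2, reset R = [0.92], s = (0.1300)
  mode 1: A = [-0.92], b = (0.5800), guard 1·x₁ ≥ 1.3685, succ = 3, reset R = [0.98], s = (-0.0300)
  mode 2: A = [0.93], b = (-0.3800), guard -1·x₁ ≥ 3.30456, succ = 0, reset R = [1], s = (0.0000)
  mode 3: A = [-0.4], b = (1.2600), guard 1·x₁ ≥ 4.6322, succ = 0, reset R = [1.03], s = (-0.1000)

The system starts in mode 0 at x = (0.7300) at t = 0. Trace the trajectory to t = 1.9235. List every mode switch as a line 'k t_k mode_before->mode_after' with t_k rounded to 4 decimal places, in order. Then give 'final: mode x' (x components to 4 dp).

1 0.9881 0->2
final: 2 -0.1204

Mode 0: guard c·x = -0.0619 hit at Δt = 0.9881 (t = 0.9881), x⁻ = (0.0619) → reset → x⁺ = (0.1869), jump to mode 2
Mode 2: flow for 0.9354 to horizon, guard not reached → x = (-0.1204)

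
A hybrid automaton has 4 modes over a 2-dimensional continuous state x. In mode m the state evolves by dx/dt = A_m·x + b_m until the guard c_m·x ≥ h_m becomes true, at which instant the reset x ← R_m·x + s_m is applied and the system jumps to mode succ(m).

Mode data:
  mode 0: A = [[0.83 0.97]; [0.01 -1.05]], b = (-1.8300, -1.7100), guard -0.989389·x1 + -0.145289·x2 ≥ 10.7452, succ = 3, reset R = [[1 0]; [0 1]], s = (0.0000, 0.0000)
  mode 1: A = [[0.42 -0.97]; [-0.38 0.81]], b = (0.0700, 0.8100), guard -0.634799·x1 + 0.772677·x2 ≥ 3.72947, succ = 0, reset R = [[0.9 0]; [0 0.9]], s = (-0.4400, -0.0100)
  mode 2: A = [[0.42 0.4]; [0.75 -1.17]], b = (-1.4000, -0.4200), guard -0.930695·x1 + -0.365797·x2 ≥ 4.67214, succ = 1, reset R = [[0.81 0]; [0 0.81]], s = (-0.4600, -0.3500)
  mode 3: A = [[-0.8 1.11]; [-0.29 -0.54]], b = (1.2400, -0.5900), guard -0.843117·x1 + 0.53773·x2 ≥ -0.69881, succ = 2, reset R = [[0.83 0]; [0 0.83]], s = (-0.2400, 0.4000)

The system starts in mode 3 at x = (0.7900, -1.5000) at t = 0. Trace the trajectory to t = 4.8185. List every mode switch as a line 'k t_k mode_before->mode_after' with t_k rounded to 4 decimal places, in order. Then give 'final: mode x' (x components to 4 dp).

1 1.4003 3->2
2 2.9165 2->1
3 4.3189 1->0
final: 0 -8.7900 -0.3839

Mode 3: guard c·x = -0.6988 hit at Δt = 1.4003 (t = 1.4003), x⁻ = (-0.0324, -1.3504) → reset → x⁺ = (-0.2669, -0.7208), jump to mode 2
Mode 2: guard c·x = 4.6721 hit at Δt = 1.5162 (t = 2.9165), x⁻ = (-4.3118, -1.8021) → reset → x⁺ = (-3.9525, -1.8097), jump to mode 1
Mode 1: guard c·x = 3.7295 hit at Δt = 1.4024 (t = 4.3189), x⁻ = (-5.1581, 0.5890) → reset → x⁺ = (-5.0823, 0.5201), jump to mode 0
Mode 0: flow for 0.4996 to horizon, guard not reached → x = (-8.7900, -0.3839)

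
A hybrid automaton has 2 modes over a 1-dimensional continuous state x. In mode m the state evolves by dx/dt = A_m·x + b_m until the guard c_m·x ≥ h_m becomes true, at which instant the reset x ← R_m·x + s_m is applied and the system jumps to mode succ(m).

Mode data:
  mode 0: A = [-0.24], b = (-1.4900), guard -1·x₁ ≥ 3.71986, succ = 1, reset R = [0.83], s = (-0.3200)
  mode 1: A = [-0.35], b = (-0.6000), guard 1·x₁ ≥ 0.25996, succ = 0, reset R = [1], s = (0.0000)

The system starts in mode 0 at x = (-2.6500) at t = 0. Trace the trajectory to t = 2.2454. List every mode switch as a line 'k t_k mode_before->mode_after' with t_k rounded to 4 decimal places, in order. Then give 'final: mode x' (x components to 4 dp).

Mode 0: guard c·x = 3.7199 hit at Δt = 1.4901 (t = 1.4901), x⁻ = (-3.7199) → reset → x⁺ = (-3.4075), jump to mode 1
Mode 1: flow for 0.7553 to horizon, guard not reached → x = (-3.0142)

1 1.4901 0->1
final: 1 -3.0142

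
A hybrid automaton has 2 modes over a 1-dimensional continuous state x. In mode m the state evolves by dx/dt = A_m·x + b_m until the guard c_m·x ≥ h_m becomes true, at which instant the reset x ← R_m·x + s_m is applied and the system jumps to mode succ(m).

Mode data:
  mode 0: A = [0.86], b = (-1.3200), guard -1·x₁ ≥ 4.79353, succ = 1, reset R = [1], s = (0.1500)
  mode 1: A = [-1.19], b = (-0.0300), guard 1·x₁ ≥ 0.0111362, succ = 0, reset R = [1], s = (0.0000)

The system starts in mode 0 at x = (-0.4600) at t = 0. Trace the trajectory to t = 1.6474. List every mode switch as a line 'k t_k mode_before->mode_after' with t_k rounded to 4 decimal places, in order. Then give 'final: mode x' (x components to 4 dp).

Mode 0: guard c·x = 4.7935 hit at Δt = 1.3424 (t = 1.3424), x⁻ = (-4.7935) → reset → x⁺ = (-4.6435), jump to mode 1
Mode 1: flow for 0.3050 to horizon, guard not reached → x = (-3.2378)

1 1.3424 0->1
final: 1 -3.2378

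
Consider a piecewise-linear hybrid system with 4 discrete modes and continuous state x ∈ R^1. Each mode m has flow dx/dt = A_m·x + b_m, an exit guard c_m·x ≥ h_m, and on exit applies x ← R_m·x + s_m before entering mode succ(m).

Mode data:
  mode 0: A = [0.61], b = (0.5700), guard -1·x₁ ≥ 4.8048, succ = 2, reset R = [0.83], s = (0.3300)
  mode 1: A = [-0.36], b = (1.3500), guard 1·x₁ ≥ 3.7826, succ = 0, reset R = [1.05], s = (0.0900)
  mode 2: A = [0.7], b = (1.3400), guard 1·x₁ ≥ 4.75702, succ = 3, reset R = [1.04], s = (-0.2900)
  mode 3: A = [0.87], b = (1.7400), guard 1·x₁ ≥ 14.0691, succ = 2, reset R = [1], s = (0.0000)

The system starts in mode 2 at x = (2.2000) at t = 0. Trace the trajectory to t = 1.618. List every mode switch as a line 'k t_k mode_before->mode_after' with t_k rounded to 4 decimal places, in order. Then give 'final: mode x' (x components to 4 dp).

1 0.6905 2->3
final: 3 12.9190

Mode 2: guard c·x = 4.7570 hit at Δt = 0.6905 (t = 0.6905), x⁻ = (4.7570) → reset → x⁺ = (4.6573), jump to mode 3
Mode 3: flow for 0.9275 to horizon, guard not reached → x = (12.9190)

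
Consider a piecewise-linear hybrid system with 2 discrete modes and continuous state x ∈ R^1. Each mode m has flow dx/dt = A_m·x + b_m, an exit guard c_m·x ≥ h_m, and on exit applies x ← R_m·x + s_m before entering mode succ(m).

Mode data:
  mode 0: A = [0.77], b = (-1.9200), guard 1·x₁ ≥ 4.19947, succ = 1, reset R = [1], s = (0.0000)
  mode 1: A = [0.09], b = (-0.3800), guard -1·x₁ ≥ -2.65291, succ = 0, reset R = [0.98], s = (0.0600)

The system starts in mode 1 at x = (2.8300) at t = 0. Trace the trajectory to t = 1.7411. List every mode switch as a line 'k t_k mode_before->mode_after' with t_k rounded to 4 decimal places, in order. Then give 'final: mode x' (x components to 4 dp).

Mode 1: guard c·x = -2.6529 hit at Δt = 1.3304 (t = 1.3304), x⁻ = (2.6529) → reset → x⁺ = (2.6599), jump to mode 0
Mode 0: flow for 0.4107 to horizon, guard not reached → x = (2.7217)

1 1.3304 1->0
final: 0 2.7217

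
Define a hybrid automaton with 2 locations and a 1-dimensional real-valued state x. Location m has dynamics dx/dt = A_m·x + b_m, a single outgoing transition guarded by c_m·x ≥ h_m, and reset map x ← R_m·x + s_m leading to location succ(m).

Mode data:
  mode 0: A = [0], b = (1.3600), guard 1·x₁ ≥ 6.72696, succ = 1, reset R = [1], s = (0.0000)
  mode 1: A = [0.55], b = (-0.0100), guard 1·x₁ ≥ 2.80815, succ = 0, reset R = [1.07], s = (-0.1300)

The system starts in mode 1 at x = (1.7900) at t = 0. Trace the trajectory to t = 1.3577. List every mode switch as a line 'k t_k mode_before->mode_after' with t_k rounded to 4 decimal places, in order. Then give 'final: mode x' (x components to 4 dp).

Mode 1: guard c·x = 2.8081 hit at Δt = 0.8255 (t = 0.8255), x⁻ = (2.8081) → reset → x⁺ = (2.8747), jump to mode 0
Mode 0: flow for 0.5322 to horizon, guard not reached → x = (3.5985)

1 0.8255 1->0
final: 0 3.5985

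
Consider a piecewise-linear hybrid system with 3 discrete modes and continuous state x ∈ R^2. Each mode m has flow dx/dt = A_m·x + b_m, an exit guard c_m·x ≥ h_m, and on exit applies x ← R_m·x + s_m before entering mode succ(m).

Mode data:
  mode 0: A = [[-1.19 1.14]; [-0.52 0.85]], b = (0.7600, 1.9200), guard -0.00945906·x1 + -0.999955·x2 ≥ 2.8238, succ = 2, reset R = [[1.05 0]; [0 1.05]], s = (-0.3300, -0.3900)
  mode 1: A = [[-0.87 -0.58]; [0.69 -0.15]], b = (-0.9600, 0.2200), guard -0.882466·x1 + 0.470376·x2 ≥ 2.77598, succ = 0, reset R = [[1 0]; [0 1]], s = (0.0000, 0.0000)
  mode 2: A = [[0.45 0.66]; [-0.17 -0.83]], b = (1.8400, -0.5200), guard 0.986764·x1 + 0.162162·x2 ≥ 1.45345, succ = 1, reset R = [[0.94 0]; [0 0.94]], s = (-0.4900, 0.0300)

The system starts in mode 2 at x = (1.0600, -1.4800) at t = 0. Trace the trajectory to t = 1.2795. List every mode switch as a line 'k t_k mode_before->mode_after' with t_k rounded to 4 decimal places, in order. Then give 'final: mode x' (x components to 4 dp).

Mode 2: guard c·x = 1.4534 hit at Δt = 0.4097 (t = 0.4097), x⁻ = (1.6891, -1.3154) → reset → x⁺ = (1.0978, -1.2065), jump to mode 1
Mode 1: flow for 0.8698 to horizon, guard not reached → x = (0.2044, -0.5346)

1 0.4097 2->1
final: 1 0.2044 -0.5346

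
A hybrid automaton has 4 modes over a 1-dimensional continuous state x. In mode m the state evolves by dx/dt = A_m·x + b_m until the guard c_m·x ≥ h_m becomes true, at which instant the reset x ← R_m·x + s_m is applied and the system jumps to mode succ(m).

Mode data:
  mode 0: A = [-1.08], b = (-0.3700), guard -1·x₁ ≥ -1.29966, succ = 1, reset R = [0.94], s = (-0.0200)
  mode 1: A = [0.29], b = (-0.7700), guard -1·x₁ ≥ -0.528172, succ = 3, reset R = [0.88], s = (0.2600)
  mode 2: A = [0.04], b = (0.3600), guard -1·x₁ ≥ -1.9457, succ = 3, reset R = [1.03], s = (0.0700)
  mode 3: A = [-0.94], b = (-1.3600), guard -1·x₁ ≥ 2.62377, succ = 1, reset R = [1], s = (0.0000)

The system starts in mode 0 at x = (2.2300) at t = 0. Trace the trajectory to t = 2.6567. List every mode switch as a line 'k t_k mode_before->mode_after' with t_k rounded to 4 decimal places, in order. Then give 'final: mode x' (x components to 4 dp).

Mode 0: guard c·x = -1.2997 hit at Δt = 0.4156 (t = 0.4156), x⁻ = (1.2997) → reset → x⁺ = (1.2017), jump to mode 1
Mode 1: guard c·x = -0.5282 hit at Δt = 1.3129 (t = 1.7285), x⁻ = (0.5282) → reset → x⁺ = (0.7248), jump to mode 3
Mode 3: flow for 0.9282 to horizon, guard not reached → x = (-0.5393)

1 0.4156 0->1
2 1.7285 1->3
final: 3 -0.5393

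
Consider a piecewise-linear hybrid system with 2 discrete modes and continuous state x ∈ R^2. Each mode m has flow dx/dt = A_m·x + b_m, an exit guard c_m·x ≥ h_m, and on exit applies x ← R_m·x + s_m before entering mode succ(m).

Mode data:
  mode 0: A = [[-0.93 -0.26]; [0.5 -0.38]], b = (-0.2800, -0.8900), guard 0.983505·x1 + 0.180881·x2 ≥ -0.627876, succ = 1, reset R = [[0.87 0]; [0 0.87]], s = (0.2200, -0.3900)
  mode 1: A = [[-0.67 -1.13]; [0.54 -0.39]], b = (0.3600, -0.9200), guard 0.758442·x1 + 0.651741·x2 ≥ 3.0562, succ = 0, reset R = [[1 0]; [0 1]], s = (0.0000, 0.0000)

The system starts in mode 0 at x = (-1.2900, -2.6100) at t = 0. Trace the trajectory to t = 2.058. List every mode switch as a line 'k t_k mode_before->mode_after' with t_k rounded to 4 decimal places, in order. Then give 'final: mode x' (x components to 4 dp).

1 1.1590 0->1
final: 1 2.2009 -2.1105

Mode 0: guard c·x = -0.6279 hit at Δt = 1.1590 (t = 1.1590), x⁻ = (-0.1270, -2.7808) → reset → x⁺ = (0.1095, -2.8093), jump to mode 1
Mode 1: flow for 0.8990 to horizon, guard not reached → x = (2.2009, -2.1105)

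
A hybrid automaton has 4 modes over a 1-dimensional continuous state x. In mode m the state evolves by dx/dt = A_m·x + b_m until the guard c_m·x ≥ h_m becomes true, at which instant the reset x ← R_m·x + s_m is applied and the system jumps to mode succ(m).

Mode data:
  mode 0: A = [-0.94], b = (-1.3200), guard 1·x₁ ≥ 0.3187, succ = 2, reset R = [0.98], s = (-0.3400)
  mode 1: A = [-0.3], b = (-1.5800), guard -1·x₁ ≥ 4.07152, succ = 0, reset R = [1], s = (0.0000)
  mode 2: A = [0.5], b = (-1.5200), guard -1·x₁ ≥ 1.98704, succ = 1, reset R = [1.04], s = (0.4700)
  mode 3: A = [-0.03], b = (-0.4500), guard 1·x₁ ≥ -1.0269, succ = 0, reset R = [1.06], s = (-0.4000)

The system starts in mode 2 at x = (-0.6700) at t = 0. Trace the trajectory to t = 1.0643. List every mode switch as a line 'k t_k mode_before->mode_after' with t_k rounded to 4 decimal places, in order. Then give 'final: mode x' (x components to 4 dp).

1 0.6076 2->1
final: 1 -2.0664

Mode 2: guard c·x = 1.9870 hit at Δt = 0.6076 (t = 0.6076), x⁻ = (-1.9870) → reset → x⁺ = (-1.5965), jump to mode 1
Mode 1: flow for 0.4567 to horizon, guard not reached → x = (-2.0664)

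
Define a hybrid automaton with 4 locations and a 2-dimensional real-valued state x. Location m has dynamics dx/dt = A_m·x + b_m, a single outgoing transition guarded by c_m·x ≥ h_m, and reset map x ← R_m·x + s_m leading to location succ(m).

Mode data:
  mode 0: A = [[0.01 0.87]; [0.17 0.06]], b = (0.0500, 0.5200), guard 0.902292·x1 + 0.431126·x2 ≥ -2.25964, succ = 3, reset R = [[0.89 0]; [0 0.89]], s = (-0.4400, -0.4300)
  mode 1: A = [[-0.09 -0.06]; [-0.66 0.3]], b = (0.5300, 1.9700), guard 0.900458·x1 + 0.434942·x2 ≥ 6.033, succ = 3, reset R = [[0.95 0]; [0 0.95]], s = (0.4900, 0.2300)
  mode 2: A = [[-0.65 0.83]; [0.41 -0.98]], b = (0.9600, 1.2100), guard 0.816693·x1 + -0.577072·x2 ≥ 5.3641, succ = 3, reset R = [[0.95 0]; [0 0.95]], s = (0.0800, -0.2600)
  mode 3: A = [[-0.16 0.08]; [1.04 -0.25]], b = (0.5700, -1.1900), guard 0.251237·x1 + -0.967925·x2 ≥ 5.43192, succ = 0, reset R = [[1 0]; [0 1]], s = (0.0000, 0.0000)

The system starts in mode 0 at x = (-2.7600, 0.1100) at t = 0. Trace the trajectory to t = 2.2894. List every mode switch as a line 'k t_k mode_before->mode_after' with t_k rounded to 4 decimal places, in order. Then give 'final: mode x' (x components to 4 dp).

1 1.0950 0->3
final: 3 -1.8497 -3.8227

Mode 0: guard c·x = -2.2596 hit at Δt = 1.0950 (t = 1.0950), x⁻ = (-2.5949, 0.1894) → reset → x⁺ = (-2.7494, -0.2614), jump to mode 3
Mode 3: flow for 1.1944 to horizon, guard not reached → x = (-1.8497, -3.8227)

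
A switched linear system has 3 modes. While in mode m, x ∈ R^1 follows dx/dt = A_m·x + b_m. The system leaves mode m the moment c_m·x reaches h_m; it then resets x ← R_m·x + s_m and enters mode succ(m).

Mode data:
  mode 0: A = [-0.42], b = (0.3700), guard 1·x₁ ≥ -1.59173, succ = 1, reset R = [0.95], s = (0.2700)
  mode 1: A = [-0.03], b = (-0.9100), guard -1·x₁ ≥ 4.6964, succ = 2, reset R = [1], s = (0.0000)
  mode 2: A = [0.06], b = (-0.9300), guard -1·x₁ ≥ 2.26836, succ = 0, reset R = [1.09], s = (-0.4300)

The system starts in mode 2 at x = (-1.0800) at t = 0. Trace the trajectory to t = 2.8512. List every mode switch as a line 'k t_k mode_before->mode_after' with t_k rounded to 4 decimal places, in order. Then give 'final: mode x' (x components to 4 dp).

Mode 2: guard c·x = 2.2684 hit at Δt = 1.1537 (t = 1.1537), x⁻ = (-2.2684) → reset → x⁺ = (-2.9025), jump to mode 0
Mode 0: guard c·x = -1.5917 hit at Δt = 1.0127 (t = 2.1664), x⁻ = (-1.5917) → reset → x⁺ = (-1.2421), jump to mode 1
Mode 1: flow for 0.6848 to horizon, guard not reached → x = (-1.8337)

1 1.1537 2->0
2 2.1664 0->1
final: 1 -1.8337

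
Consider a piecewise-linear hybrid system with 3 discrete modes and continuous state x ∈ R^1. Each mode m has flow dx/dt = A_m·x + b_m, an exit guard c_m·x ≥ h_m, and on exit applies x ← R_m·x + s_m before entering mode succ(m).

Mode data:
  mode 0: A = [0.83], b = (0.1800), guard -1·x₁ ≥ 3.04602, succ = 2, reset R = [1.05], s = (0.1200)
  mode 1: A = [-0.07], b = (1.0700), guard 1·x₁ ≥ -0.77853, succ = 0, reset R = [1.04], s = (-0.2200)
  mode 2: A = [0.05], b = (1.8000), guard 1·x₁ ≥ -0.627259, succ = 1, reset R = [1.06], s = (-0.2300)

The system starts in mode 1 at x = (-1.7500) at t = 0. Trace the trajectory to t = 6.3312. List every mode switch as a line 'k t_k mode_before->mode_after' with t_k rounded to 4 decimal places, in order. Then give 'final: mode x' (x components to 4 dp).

Mode 1: guard c·x = -0.7785 hit at Δt = 0.8388 (t = 0.8388), x⁻ = (-0.7785) → reset → x⁺ = (-1.0297), jump to mode 0
Mode 0: guard c·x = 3.0460 hit at Δt = 1.5027 (t = 2.3415), x⁻ = (-3.0460) → reset → x⁺ = (-3.0783), jump to mode 2
Mode 2: guard c·x = -0.6273 hit at Δt = 1.4362 (t = 3.7777), x⁻ = (-0.6273) → reset → x⁺ = (-0.8949), jump to mode 1
Mode 1: guard c·x = -0.7785 hit at Δt = 0.1031 (t = 3.8808), x⁻ = (-0.7785) → reset → x⁺ = (-1.0297), jump to mode 0
Mode 0: guard c·x = 3.0460 hit at Δt = 1.5027 (t = 5.3835), x⁻ = (-3.0460) → reset → x⁺ = (-3.0783), jump to mode 2
Mode 2: flow for 0.9477 to horizon, guard not reached → x = (-1.4808)

1 0.8388 1->0
2 2.3415 0->2
3 3.7777 2->1
4 3.8808 1->0
5 5.3835 0->2
final: 2 -1.4808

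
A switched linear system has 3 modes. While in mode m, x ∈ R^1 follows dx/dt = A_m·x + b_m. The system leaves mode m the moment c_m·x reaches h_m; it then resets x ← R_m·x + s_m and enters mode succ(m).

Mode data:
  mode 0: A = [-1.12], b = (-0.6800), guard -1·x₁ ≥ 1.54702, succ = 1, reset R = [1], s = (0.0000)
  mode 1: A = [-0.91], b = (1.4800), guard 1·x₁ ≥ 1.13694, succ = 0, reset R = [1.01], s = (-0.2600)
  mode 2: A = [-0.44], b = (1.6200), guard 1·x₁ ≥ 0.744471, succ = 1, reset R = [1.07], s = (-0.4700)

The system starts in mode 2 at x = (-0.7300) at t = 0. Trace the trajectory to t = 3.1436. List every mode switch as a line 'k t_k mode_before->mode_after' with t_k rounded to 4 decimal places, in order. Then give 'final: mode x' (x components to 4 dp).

1 0.9245 2->1
2 1.9978 1->0
final: 0 -0.1927

Mode 2: guard c·x = 0.7445 hit at Δt = 0.9245 (t = 0.9245), x⁻ = (0.7445) → reset → x⁺ = (0.3266), jump to mode 1
Mode 1: guard c·x = 1.1369 hit at Δt = 1.0733 (t = 1.9978), x⁻ = (1.1369) → reset → x⁺ = (0.8883), jump to mode 0
Mode 0: flow for 1.1458 to horizon, guard not reached → x = (-0.1927)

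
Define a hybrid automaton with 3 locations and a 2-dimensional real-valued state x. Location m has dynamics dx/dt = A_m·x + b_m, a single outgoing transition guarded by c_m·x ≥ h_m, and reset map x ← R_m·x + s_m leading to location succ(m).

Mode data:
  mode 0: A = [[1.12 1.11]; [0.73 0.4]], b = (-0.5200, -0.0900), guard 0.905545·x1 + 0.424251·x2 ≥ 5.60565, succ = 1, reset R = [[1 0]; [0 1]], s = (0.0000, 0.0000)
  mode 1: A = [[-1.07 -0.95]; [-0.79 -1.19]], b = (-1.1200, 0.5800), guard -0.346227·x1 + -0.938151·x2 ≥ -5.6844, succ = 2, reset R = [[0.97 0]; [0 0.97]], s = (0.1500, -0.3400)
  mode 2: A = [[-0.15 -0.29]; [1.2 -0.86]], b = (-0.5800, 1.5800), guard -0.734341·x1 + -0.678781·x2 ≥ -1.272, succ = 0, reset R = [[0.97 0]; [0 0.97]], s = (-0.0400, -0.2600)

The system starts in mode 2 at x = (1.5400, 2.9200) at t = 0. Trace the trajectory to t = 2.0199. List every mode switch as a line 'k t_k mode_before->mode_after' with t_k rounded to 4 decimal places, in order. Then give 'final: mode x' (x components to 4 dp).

1 1.3748 2->0
final: 0 0.7936 2.6369

Mode 2: guard c·x = -1.2720 hit at Δt = 1.3748 (t = 1.3748), x⁻ = (-0.5088, 2.4243) → reset → x⁺ = (-0.5335, 2.0916), jump to mode 0
Mode 0: flow for 0.6451 to horizon, guard not reached → x = (0.7936, 2.6369)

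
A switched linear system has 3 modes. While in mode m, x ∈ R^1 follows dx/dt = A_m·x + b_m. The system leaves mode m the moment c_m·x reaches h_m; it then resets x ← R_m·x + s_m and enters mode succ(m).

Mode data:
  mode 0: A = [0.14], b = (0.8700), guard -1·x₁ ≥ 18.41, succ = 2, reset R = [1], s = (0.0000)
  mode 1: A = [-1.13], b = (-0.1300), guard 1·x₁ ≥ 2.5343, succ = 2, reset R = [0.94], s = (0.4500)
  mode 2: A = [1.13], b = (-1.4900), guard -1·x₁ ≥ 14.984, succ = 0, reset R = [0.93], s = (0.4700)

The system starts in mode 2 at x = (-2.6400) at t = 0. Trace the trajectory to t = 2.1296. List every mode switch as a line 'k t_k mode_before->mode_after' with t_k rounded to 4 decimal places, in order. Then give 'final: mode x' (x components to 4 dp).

Mode 2: guard c·x = 14.9840 hit at Δt = 1.2526 (t = 1.2526), x⁻ = (-14.9840) → reset → x⁺ = (-13.4651), jump to mode 0
Mode 0: flow for 0.8770 to horizon, guard not reached → x = (-14.4123)

1 1.2526 2->0
final: 0 -14.4123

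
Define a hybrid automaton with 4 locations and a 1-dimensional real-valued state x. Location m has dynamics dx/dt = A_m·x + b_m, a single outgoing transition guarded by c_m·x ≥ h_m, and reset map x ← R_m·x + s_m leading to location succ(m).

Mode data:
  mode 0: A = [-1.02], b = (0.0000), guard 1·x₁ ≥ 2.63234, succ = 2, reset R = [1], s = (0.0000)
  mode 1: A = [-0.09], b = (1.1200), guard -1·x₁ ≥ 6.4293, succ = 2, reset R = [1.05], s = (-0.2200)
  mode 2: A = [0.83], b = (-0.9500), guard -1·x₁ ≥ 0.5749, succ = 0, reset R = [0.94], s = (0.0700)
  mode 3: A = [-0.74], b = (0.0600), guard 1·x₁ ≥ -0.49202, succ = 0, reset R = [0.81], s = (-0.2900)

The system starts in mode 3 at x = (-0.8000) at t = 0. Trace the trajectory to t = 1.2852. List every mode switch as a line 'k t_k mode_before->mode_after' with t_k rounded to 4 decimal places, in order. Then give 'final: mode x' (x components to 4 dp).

Mode 3: guard c·x = -0.4920 hit at Δt = 0.5812 (t = 0.5812), x⁻ = (-0.4920) → reset → x⁺ = (-0.6885), jump to mode 0
Mode 0: flow for 0.7040 to horizon, guard not reached → x = (-0.3358)

1 0.5812 3->0
final: 0 -0.3358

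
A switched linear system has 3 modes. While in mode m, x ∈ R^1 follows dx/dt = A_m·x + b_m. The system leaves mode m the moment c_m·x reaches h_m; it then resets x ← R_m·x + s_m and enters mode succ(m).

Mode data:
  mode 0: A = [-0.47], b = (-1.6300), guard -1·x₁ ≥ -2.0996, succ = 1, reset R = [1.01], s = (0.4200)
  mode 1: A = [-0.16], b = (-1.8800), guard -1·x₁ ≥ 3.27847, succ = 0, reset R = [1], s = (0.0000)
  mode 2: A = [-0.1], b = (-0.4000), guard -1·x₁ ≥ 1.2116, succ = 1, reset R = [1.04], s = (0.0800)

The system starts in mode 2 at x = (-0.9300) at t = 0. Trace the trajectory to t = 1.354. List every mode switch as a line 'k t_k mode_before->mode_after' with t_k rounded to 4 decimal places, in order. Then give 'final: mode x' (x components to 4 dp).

1 0.9621 2->1
final: 1 -1.8225

Mode 2: guard c·x = 1.2116 hit at Δt = 0.9621 (t = 0.9621), x⁻ = (-1.2116) → reset → x⁺ = (-1.1801), jump to mode 1
Mode 1: flow for 0.3919 to horizon, guard not reached → x = (-1.8225)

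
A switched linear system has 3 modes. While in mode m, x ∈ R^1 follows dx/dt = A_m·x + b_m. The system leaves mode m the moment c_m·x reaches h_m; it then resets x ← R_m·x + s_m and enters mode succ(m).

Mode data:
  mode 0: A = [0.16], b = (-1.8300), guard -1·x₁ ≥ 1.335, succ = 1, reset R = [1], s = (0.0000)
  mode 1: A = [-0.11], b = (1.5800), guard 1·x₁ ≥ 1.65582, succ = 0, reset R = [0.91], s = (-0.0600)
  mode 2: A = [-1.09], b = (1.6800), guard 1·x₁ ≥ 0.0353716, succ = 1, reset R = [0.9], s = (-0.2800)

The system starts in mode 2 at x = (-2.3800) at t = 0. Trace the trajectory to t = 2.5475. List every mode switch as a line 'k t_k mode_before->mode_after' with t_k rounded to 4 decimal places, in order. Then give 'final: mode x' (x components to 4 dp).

Mode 2: guard c·x = 0.0354 hit at Δt = 0.8780 (t = 0.8780), x⁻ = (0.0354) → reset → x⁺ = (-0.2482), jump to mode 1
Mode 1: guard c·x = 1.6558 hit at Δt = 1.2692 (t = 2.1472), x⁻ = (1.6558) → reset → x⁺ = (1.4468), jump to mode 0
Mode 0: flow for 0.4003 to horizon, guard not reached → x = (0.7860)

1 0.8780 2->1
2 2.1472 1->0
final: 0 0.7860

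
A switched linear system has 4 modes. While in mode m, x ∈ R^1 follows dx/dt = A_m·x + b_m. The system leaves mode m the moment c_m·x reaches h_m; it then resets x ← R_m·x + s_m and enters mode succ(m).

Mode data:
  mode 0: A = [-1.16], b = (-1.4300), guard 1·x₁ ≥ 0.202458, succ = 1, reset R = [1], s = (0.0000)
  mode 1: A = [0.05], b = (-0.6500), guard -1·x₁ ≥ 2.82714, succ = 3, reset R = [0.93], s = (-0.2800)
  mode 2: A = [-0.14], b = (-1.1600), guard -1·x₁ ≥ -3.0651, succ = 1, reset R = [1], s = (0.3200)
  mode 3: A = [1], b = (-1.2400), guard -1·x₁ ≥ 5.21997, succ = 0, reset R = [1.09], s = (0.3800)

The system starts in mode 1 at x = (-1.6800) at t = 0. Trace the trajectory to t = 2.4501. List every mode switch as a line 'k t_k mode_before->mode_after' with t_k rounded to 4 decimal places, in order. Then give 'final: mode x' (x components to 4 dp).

Mode 1: guard c·x = 2.8271 hit at Δt = 1.5048 (t = 1.5048), x⁻ = (-2.8271) → reset → x⁺ = (-2.9092), jump to mode 3
Mode 3: guard c·x = 5.2200 hit at Δt = 0.4427 (t = 1.9475), x⁻ = (-5.2200) → reset → x⁺ = (-5.3098), jump to mode 0
Mode 0: flow for 0.5026 to horizon, guard not reached → x = (-3.5086)

1 1.5048 1->3
2 1.9475 3->0
final: 0 -3.5086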